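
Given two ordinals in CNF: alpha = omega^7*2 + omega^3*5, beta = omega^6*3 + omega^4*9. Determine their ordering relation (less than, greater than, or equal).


Compare term by term from highest exponent:
alpha = omega^7*2 + omega^3*5
beta = omega^6*3 + omega^4*9
Term 1: alpha has omega^7*2, beta has omega^6*3
Term 2: alpha has omega^3*5, beta has omega^4*9
Result: alpha > beta

alpha > beta


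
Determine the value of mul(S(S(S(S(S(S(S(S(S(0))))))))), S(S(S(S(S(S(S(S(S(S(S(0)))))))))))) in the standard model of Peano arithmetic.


mul(S^9(0), S^11(0)):
S^9(0) = 9
S^11(0) = 11
9 * 11 = 99

99


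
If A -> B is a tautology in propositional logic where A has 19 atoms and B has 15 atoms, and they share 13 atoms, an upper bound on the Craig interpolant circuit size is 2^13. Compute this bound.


Shared atoms = 13
Craig interpolant size bound = 2^13
= 8192

8192


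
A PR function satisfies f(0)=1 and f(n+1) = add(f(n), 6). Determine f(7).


f(0) = 1
f(1) = add(f(0), 6) = add(1, 6) = 7
f(2) = add(f(1), 6) = add(7, 6) = 13
f(3) = add(f(2), 6) = add(13, 6) = 19
f(4) = add(f(3), 6) = add(19, 6) = 25
f(5) = add(f(4), 6) = add(25, 6) = 31
f(6) = add(f(5), 6) = add(31, 6) = 37
f(7) = add(f(6), 6) = add(37, 6) = 43


43


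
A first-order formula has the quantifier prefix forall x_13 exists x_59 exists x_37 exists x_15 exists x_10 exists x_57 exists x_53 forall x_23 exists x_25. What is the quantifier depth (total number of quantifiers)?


Quantifier prefix has 9 quantifier symbols.
Quantifier depth = 9

9


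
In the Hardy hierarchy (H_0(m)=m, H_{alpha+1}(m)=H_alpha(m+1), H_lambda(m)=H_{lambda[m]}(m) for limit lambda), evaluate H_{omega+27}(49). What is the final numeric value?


H_{omega+27}(49):
Unwind the 27 successor steps: H_{omega+27}(49) = H_omega(49+27) = H_omega(76).
H_omega(m) = H_m(m) = m + m = 2m.
Result = 2 * 76 = 152

152


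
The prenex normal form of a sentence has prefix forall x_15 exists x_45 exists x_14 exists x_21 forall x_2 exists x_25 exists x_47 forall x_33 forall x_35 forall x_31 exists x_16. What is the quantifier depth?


Quantifier prefix has 11 quantifier symbols.
Quantifier depth = 11

11


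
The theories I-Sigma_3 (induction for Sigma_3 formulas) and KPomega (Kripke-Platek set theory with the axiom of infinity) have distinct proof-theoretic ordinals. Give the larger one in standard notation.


Proof-theoretic ordinal of I-Sigma_3 (induction for Sigma_3 formulas): omega^(omega^(omega^omega))
Proof-theoretic ordinal of KPomega (Kripke-Platek set theory with the axiom of infinity): psi_0(epsilon_{Omega+1})
Comparing: omega^(omega^(omega^omega)) < psi_0(epsilon_{Omega+1}).
The larger ordinal is psi_0(epsilon_{Omega+1}) (from KPomega (Kripke-Platek set theory with the axiom of infinity)).

psi_0(epsilon_{Omega+1})


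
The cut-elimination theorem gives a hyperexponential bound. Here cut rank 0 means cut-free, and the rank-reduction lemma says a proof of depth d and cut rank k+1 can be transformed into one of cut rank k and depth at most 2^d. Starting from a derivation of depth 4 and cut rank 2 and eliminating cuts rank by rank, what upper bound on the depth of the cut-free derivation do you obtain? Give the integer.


Each rank reduction sends depth d to at most 2^d; cut rank r needs r reductions.
2_0(4) = 4
2_1(4) = 2^4 = 16
2_2(4) = 2^16 = 65536
Cut-free depth bound = 65536

65536


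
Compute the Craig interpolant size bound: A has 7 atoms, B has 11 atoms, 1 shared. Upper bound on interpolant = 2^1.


Shared atoms = 1
Craig interpolant size bound = 2^1
= 2

2


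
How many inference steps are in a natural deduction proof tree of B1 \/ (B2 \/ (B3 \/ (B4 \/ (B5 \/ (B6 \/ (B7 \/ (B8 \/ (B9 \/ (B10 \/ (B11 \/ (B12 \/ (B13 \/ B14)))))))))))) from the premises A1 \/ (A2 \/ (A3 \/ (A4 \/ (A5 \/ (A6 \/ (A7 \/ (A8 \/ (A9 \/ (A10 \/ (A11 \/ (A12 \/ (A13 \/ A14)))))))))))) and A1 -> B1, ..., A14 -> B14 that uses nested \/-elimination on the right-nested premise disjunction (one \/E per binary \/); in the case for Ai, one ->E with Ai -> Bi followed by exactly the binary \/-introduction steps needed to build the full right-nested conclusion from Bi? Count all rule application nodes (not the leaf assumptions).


Constructive dilemma with 14 branches, all disjunctions right-nested:
- \/E: the premise has 13 binary \/, each eliminated once: 13 nodes.
- ->E: one per case (Ai with Ai -> Bi gives Bi): 14 nodes.
- \/I: in case i < n, Bi needs 1 step to form Bi \/ (B(i+1) \/ ...) and then i-1 steps to prepend B(i-1), ..., B1, i.e. i steps; in case i = n, B14 needs 13 prepend steps.
  \/I total = (1 + 2 + ... + 13) + 13 = 91 + 13 = 104 nodes.
Total = 13 + 14 + 104 = 131

131


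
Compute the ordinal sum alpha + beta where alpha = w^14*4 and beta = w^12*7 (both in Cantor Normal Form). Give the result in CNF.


Ordinal addition w^14*4 + w^12*7:
Leading exponent of alpha (14) > leading exponent of beta (12).
Since alpha's term has higher exponent than beta's leading term,
the sum is simply alpha followed by beta.
Result = w^14*4 + w^12*7

w^14*4 + w^12*7


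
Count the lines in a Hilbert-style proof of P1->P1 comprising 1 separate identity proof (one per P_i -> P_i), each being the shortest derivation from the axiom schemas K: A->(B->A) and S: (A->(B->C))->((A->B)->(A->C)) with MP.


The shortest proof of A->A from K and S in the Hilbert calculus has exactly 5 lines:
(1) K instance A->((A->A)->A), (2) S instance, (3) MP on 1,2, (4) K instance A->(A->A), (5) MP on 3,4.
For 1 independent identities: 1 * 5 = 5 lines total.

5


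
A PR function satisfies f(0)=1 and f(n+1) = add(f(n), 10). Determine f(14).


f(0) = 1
f(1) = add(f(0), 10) = add(1, 10) = 11
f(2) = add(f(1), 10) = add(11, 10) = 21
f(3) = add(f(2), 10) = add(21, 10) = 31
f(4) = add(f(3), 10) = add(31, 10) = 41
f(5) = add(f(4), 10) = add(41, 10) = 51
f(6) = add(f(5), 10) = add(51, 10) = 61
f(7) = add(f(6), 10) = add(61, 10) = 71
f(8) = add(f(7), 10) = add(71, 10) = 81
f(9) = add(f(8), 10) = add(81, 10) = 91
f(10) = add(f(9), 10) = add(91, 10) = 101
f(11) = add(f(10), 10) = add(101, 10) = 111
f(12) = add(f(11), 10) = add(111, 10) = 121
f(13) = add(f(12), 10) = add(121, 10) = 131
f(14) = add(f(13), 10) = add(131, 10) = 141


141


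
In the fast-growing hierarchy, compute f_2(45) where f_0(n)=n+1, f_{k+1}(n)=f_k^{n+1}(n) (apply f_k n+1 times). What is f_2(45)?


f_2(45) = f_1^46(45)
f_1(m) = 2m + 1.
Iterating: f_1^k(n) = 2^k*(n+1) - 1.
f_2(45) = 2^46*(45+1) - 1 = 70368744177664*46 - 1 = 3236962232172543

3236962232172543


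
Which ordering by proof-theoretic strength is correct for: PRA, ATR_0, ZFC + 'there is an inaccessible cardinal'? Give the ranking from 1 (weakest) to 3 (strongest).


Ordering by consistency strength:
1. PRA
2. ATR_0
3. ZFC + 'there is an inaccessible cardinal'


PRA=1, ATR_0=2, ZFC + 'there is an inaccessible cardinal'=3


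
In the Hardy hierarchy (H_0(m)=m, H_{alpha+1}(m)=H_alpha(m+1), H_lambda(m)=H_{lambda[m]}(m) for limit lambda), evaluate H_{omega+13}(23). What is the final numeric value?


H_{omega+13}(23):
Unwind the 13 successor steps: H_{omega+13}(23) = H_omega(23+13) = H_omega(36).
H_omega(m) = H_m(m) = m + m = 2m.
Result = 2 * 36 = 72

72


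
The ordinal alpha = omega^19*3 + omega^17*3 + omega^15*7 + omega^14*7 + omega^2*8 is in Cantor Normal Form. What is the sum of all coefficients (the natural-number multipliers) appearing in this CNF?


CNF: omega^19*3 + omega^17*3 + omega^15*7 + omega^14*7 + omega^2*8
Coefficients: 3 + 3 + 7 + 7 + 8 = 28

28


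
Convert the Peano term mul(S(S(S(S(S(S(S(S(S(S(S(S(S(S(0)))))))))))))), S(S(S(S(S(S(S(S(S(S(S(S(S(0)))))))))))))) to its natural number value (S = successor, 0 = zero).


mul(S^14(0), S^13(0)):
S^14(0) = 14
S^13(0) = 13
14 * 13 = 182

182


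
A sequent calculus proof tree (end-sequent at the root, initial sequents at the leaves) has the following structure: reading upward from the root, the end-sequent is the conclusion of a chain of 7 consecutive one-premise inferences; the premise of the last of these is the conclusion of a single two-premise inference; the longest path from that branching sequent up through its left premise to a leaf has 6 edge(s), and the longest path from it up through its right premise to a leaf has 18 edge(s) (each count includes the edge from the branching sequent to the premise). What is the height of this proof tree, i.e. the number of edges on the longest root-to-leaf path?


Longest path through the left premise: 6 edges (measured from the branching sequent)
Longest path through the right premise: 18 edges
Height of the subtree rooted at the branching sequent: max(6, 18) = 18
The branching sequent sits 7 edges above the root (the chain of one-premise inferences), so height = 18 + 7 = 25

25


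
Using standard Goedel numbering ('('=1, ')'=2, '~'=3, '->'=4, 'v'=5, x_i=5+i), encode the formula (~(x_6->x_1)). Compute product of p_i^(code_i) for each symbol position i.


Formula: (~(x_6->x_1))
Symbol codes: [1, 3, 1, 11, 4, 6, 2, 2]
Primes: [2, 3, 5, 7, 11, 13, 17, 19]
p_1^1 = 2^1 = 2
p_2^3 = 3^3 = 27
p_3^1 = 5^1 = 5
p_4^11 = 7^11 = 1977326743
p_5^4 = 11^4 = 14641
p_6^6 = 13^6 = 4826809
p_7^2 = 17^2 = 289
p_8^2 = 19^2 = 361
Product = 3936208578045636447617672610

3936208578045636447617672610


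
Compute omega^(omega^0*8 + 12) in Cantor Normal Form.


omega^(omega^0*8 + 12):
omega^0 = 1, so the exponent is 8 + 12 = 20 (finite ordinal addition).
Result = omega^20, already a single CNF term.

omega^20


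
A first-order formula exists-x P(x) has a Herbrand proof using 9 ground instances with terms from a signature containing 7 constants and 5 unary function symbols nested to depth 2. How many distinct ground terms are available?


Herbrand terms by depth:
Depth 0: 7 constants
Depth 1: 35 new terms (running total: 42)
Depth 2: 175 new terms (running total: 217)
Total distinct ground terms = 217

217


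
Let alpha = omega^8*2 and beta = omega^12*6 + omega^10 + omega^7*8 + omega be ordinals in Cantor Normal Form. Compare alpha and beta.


Compare term by term from highest exponent:
alpha = omega^8*2
beta = omega^12*6 + omega^10 + omega^7*8 + omega
Term 1: alpha has omega^8*2, beta has omega^12*6
Term 2: alpha has omega^0*0, beta has omega^10*1
Term 3: alpha has omega^0*0, beta has omega^7*8
Term 4: alpha has omega^0*0, beta has omega^1*1
Result: alpha < beta

alpha < beta


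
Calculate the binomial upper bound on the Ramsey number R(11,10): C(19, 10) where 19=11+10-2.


R(11,10) <= C(11+10-2, 11-1) = C(19, 10)
C(19, 10) = 19! / (10! * 9!)
= 92378

92378


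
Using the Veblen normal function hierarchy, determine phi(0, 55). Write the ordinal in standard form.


phi(0, 55):
phi(0, beta) = omega^beta by definition.
phi(0, 55) = omega^55

omega^55


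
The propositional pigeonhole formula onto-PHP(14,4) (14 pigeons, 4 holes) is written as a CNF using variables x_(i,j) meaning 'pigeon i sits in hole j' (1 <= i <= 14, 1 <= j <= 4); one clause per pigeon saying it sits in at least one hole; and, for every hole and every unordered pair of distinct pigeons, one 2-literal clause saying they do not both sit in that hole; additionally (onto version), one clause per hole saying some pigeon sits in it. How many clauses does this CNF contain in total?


onto-PHP(14,4): 14 pigeons, 4 holes, 14*4 = 56 variables.
- pigeon clauses: one per pigeon -> 14 clauses
- hole clauses: 4 holes * C(14,2) = 4 * 91 -> 364 clauses
- onto clauses: one per hole -> 4 clauses
Total clauses = 14 + 364 + 4 = 382

382


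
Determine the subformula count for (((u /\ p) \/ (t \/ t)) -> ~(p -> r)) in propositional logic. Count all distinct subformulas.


Formula: (((u /\ p) \/ (t \/ t)) -> ~(p -> r))
Subformulas found:
  1. u
  2. r
  3. t
  4. p
  5. (u /\ p)
  6. (t \/ t)
  7. (p -> r)
  8. ~(p -> r)
  9. ((u /\ p) \/ (t \/ t))
  10. (((u /\ p) \/ (t \/ t)) -> ~(p -> r))
Total distinct subformulas = 10

10


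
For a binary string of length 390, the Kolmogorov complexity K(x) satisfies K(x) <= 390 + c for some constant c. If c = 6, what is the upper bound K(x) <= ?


K(x) <= |x| + c = 390 + 6 = 396

396


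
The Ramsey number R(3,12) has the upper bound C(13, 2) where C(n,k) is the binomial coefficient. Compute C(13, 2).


R(3,12) <= C(3+12-2, 3-1) = C(13, 2)
C(13, 2) = 13! / (2! * 11!)
= 78

78


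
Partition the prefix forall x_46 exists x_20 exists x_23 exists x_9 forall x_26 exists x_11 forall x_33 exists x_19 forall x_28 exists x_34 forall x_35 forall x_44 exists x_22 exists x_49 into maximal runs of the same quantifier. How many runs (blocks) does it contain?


Alternations = 9.
Blocks = alternations + 1 = 10

10


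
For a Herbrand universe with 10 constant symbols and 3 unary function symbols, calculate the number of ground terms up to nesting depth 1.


Herbrand terms by depth:
Depth 0: 10 constants
Depth 1: 30 new terms (running total: 40)
Total distinct ground terms = 40

40


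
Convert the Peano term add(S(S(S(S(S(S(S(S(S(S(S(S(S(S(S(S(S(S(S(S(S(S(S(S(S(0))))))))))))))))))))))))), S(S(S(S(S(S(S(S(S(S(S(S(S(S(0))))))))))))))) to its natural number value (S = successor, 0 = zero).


add(S^25(0), S^14(0)):
S^25(0) = 25
S^14(0) = 14
25 + 14 = 39

39


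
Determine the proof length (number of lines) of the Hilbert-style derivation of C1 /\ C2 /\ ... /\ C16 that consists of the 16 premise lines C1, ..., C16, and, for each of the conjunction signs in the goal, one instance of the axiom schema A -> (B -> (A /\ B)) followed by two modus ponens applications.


Conjoining 16 premises:
- 16 premise lines
- the goal has 15 conjunction signs; each costs 1 axiom instance + 2 MP = 3 lines: 3 * 15 = 45
Total = 16 + 45 = 61 lines.

61


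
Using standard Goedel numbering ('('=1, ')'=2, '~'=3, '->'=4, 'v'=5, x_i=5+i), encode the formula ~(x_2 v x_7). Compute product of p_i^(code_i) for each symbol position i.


Formula: ~(x_2 v x_7)
Symbol codes: [3, 1, 7, 5, 12, 2]
Primes: [2, 3, 5, 7, 11, 13]
p_1^3 = 2^3 = 8
p_2^1 = 3^1 = 3
p_3^7 = 5^7 = 78125
p_4^5 = 7^5 = 16807
p_5^12 = 11^12 = 3138428376721
p_6^2 = 13^2 = 169
Product = 16714384889917357768125000

16714384889917357768125000


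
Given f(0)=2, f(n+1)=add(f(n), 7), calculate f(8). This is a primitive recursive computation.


f(0) = 2
f(1) = add(f(0), 7) = add(2, 7) = 9
f(2) = add(f(1), 7) = add(9, 7) = 16
f(3) = add(f(2), 7) = add(16, 7) = 23
f(4) = add(f(3), 7) = add(23, 7) = 30
f(5) = add(f(4), 7) = add(30, 7) = 37
f(6) = add(f(5), 7) = add(37, 7) = 44
f(7) = add(f(6), 7) = add(44, 7) = 51
f(8) = add(f(7), 7) = add(51, 7) = 58


58


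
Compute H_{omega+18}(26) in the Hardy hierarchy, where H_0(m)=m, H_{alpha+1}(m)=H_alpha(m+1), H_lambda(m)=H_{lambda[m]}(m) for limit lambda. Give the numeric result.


H_{omega+18}(26):
Unwind the 18 successor steps: H_{omega+18}(26) = H_omega(26+18) = H_omega(44).
H_omega(m) = H_m(m) = m + m = 2m.
Result = 2 * 44 = 88

88


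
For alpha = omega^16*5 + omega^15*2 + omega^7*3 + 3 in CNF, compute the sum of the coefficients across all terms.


CNF: omega^16*5 + omega^15*2 + omega^7*3 + 3
Coefficients: 5 + 2 + 3 + 3 = 13

13


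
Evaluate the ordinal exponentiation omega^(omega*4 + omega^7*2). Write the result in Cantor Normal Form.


omega^(omega*4 + omega^7*2):
In ordinal addition a term is absorbed by a following term of strictly larger exponent: 1 < 7, so omega*4 + omega^7*2 = omega^7*2.
omega raised to a CNF ordinal is a single CNF term: Result = omega^(omega^7*2)

omega^(omega^7*2)


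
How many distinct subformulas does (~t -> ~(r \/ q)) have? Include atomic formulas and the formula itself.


Formula: (~t -> ~(r \/ q))
Subformulas found:
  1. q
  2. r
  3. t
  4. ~t
  5. (r \/ q)
  6. ~(r \/ q)
  7. (~t -> ~(r \/ q))
Total distinct subformulas = 7

7


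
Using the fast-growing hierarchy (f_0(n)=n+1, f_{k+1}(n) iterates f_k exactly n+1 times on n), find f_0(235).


f_0(235) = 235 + 1 = 236

236


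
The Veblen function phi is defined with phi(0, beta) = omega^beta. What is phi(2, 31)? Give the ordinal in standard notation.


phi(2, 31):
phi(2, beta) = zeta_beta (the beta-th zeta number, fixed point of epsilon).
phi(2, 31) = zeta_31

zeta_31


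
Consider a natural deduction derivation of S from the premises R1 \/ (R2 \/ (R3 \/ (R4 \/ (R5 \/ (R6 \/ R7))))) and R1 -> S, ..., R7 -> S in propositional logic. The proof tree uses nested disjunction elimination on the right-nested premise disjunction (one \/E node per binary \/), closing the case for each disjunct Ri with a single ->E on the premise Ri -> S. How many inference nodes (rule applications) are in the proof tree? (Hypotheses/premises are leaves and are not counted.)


The premise R1 \/ (R2 \/ (R3 \/ (R4 \/ (R5 \/ (R6 \/ R7))))) contains 7 disjuncts, hence 6 binary \/ connectives.
- Each binary \/ is eliminated once: 6 \/E nodes.
- Each of the 7 cases Ri derives S by one ->E with Ri -> S: 7 ->E nodes.
Total = 6 + 7 = 13

13


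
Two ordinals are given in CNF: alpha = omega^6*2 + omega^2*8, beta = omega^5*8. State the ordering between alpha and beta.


Compare term by term from highest exponent:
alpha = omega^6*2 + omega^2*8
beta = omega^5*8
Term 1: alpha has omega^6*2, beta has omega^5*8
Term 2: alpha has omega^2*8, beta has omega^0*0
Result: alpha > beta

alpha > beta


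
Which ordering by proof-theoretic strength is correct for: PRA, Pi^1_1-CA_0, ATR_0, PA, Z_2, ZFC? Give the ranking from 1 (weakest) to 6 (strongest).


Ordering by consistency strength:
1. PRA
2. PA
3. ATR_0
4. Pi^1_1-CA_0
5. Z_2
6. ZFC


PRA=1, Pi^1_1-CA_0=4, ATR_0=3, PA=2, Z_2=5, ZFC=6


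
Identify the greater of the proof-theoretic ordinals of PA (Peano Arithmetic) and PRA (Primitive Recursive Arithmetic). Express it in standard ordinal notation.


Proof-theoretic ordinal of PA (Peano Arithmetic): epsilon_0
Proof-theoretic ordinal of PRA (Primitive Recursive Arithmetic): omega^omega
Comparing: omega^omega < epsilon_0.
The larger ordinal is epsilon_0 (from PA (Peano Arithmetic)).

epsilon_0


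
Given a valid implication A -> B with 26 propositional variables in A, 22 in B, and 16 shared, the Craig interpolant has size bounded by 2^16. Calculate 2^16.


Shared atoms = 16
Craig interpolant size bound = 2^16
= 65536

65536


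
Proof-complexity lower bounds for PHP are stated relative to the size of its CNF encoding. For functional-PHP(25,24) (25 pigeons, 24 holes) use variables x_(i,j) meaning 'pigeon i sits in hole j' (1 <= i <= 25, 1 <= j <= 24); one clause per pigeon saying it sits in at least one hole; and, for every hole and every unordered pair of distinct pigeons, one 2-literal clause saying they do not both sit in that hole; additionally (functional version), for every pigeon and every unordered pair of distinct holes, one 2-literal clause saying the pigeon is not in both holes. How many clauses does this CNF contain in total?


functional-PHP(25,24): 25 pigeons, 24 holes, 25*24 = 600 variables.
- pigeon clauses: one per pigeon -> 25 clauses
- hole clauses: 24 holes * C(25,2) = 24 * 300 -> 7200 clauses
- functional clauses: 25 pigeons * C(24,2) = 25 * 276 -> 6900 clauses
Total clauses = 25 + 7200 + 6900 = 14125

14125


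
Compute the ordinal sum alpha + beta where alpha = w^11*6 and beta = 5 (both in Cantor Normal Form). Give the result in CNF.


Ordinal addition w^11*6 + 5:
Leading exponent of alpha (11) > leading exponent of beta (0).
Since alpha's term has higher exponent than beta's leading term,
the sum is simply alpha followed by beta.
Result = w^11*6 + 5

w^11*6 + 5


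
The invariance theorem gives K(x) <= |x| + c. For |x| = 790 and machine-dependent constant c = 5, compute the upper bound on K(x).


K(x) <= |x| + c = 790 + 5 = 795

795


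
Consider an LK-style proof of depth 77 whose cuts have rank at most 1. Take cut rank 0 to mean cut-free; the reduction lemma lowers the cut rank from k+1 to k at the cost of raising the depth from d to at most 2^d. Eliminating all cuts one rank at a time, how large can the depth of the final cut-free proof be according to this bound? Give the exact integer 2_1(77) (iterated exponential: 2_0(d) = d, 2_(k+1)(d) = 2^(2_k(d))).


Each rank reduction sends depth d to at most 2^d; cut rank r needs r reductions.
2_0(77) = 77
2_1(77) = 2^77 = 151115727451828646838272
Cut-free depth bound = 151115727451828646838272

151115727451828646838272


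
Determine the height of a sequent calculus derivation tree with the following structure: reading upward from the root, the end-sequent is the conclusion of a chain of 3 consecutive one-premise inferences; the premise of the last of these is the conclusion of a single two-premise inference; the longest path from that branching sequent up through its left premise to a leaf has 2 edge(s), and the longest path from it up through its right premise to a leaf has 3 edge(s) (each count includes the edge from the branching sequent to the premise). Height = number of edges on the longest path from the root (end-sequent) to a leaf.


Longest path through the left premise: 2 edges (measured from the branching sequent)
Longest path through the right premise: 3 edges
Height of the subtree rooted at the branching sequent: max(2, 3) = 3
The branching sequent sits 3 edges above the root (the chain of one-premise inferences), so height = 3 + 3 = 6

6


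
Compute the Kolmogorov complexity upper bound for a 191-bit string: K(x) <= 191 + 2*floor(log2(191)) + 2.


floor(log2(191)) = 7
2 * 7 = 14
K(x) <= 191 + 14 + 2 = 207

207


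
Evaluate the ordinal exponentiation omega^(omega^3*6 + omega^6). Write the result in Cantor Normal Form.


omega^(omega^3*6 + omega^6):
In ordinal addition a term is absorbed by a following term of strictly larger exponent: 3 < 6, so omega^3*6 + omega^6 = omega^6.
omega raised to a CNF ordinal is a single CNF term: Result = omega^(omega^6)

omega^(omega^6)


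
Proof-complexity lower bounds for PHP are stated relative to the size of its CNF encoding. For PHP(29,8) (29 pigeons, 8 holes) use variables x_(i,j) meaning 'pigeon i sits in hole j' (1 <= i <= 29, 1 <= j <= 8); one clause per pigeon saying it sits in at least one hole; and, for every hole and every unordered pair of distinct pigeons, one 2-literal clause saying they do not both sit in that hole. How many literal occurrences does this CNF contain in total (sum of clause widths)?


PHP(29,8): 29 pigeons, 8 holes, 29*8 = 232 variables.
- pigeon clauses: one per pigeon -> 29 clauses of width 8 -> 232 literals
- hole clauses: 8 holes * C(29,2) = 8 * 406 -> 3248 clauses of width 2 -> 6496 literals
Total literal occurrences = 232 + 6496 = 6728

6728


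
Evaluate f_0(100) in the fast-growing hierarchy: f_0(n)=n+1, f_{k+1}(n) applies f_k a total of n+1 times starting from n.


f_0(100) = 100 + 1 = 101

101


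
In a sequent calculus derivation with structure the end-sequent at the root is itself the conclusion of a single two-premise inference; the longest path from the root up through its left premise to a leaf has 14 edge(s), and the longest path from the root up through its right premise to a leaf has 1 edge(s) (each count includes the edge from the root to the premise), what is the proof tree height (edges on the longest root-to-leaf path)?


Longest path through the left premise: 14 edges (measured from the branching sequent)
Longest path through the right premise: 1 edges
Height of the subtree rooted at the branching sequent: max(14, 1) = 14
The branching sequent is the root itself.
Total height = 14

14


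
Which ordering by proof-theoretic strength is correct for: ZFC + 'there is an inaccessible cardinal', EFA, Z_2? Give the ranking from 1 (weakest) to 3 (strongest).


Ordering by consistency strength:
1. EFA
2. Z_2
3. ZFC + 'there is an inaccessible cardinal'


ZFC + 'there is an inaccessible cardinal'=3, EFA=1, Z_2=2


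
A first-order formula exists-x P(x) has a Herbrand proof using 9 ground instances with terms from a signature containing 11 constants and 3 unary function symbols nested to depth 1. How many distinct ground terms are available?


Herbrand terms by depth:
Depth 0: 11 constants
Depth 1: 33 new terms (running total: 44)
Total distinct ground terms = 44

44


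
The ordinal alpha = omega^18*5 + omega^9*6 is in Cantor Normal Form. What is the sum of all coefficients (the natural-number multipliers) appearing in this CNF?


CNF: omega^18*5 + omega^9*6
Coefficients: 5 + 6 = 11

11


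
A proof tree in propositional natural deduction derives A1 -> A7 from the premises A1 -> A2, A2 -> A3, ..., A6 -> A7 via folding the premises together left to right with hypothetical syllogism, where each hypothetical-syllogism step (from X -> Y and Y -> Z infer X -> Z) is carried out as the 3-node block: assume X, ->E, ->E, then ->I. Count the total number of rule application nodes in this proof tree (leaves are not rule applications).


There are 6 premises in the chain. The first HS step combines premises 1 and 2; each further premise needs one more HS step.
So 6 premises require 6 - 1 = 5 hypothetical-syllogism steps.
Each HS step uses 3 inference nodes (->E, ->E, ->I).
5 * 3 = 15 total inference nodes.

15


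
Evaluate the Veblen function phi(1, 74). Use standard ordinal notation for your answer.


phi(1, 74):
phi(1, beta) = epsilon_beta (the beta-th epsilon number).
phi(1, 74) = epsilon_74

epsilon_74


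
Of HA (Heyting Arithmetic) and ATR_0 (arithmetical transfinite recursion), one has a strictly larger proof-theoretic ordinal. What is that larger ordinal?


Proof-theoretic ordinal of HA (Heyting Arithmetic): epsilon_0
Proof-theoretic ordinal of ATR_0 (arithmetical transfinite recursion): Gamma_0
Comparing: epsilon_0 < Gamma_0.
The larger ordinal is Gamma_0 (from ATR_0 (arithmetical transfinite recursion)).

Gamma_0


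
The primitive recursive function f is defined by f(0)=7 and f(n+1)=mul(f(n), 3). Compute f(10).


f(0) = 7
f(1) = mul(f(0), 3) = mul(7, 3) = 21
f(2) = mul(f(1), 3) = mul(21, 3) = 63
f(3) = mul(f(2), 3) = mul(63, 3) = 189
f(4) = mul(f(3), 3) = mul(189, 3) = 567
f(5) = mul(f(4), 3) = mul(567, 3) = 1701
f(6) = mul(f(5), 3) = mul(1701, 3) = 5103
f(7) = mul(f(6), 3) = mul(5103, 3) = 15309
f(8) = mul(f(7), 3) = mul(15309, 3) = 45927
f(9) = mul(f(8), 3) = mul(45927, 3) = 137781
f(10) = mul(f(9), 3) = mul(137781, 3) = 413343


413343


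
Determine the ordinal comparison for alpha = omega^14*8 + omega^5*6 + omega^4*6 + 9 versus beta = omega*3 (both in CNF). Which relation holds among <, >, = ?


Compare term by term from highest exponent:
alpha = omega^14*8 + omega^5*6 + omega^4*6 + 9
beta = omega*3
Term 1: alpha has omega^14*8, beta has omega^1*3
Term 2: alpha has omega^5*6, beta has omega^0*0
Term 3: alpha has omega^4*6, beta has omega^0*0
Term 4: alpha has omega^0*9, beta has omega^0*0
Result: alpha > beta

alpha > beta


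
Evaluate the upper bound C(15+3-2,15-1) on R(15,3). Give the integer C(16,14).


R(15,3) <= C(15+3-2, 15-1) = C(16, 14)
C(16, 14) = 16! / (14! * 2!)
= 120

120


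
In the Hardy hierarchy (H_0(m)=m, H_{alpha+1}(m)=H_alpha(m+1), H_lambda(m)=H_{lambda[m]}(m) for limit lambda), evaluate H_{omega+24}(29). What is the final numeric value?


H_{omega+24}(29):
Unwind the 24 successor steps: H_{omega+24}(29) = H_omega(29+24) = H_omega(53).
H_omega(m) = H_m(m) = m + m = 2m.
Result = 2 * 53 = 106

106


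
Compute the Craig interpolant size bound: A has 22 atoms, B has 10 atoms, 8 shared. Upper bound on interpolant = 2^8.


Shared atoms = 8
Craig interpolant size bound = 2^8
= 256

256


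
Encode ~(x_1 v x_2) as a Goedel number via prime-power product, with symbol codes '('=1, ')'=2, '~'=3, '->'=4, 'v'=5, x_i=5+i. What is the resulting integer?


Formula: ~(x_1 v x_2)
Symbol codes: [3, 1, 6, 5, 7, 2]
Primes: [2, 3, 5, 7, 11, 13]
p_1^3 = 2^3 = 8
p_2^1 = 3^1 = 3
p_3^6 = 5^6 = 15625
p_4^5 = 7^5 = 16807
p_5^7 = 11^7 = 19487171
p_6^2 = 13^2 = 169
Product = 20756635959934875000

20756635959934875000


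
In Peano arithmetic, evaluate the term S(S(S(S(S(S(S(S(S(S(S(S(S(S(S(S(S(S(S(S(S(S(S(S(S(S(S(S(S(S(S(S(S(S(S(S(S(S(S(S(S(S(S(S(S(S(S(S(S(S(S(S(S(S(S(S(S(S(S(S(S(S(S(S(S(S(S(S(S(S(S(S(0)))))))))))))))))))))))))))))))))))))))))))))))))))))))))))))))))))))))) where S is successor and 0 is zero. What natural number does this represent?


Counting successors applied to 0:
72 applications of S to 0 = 72

72


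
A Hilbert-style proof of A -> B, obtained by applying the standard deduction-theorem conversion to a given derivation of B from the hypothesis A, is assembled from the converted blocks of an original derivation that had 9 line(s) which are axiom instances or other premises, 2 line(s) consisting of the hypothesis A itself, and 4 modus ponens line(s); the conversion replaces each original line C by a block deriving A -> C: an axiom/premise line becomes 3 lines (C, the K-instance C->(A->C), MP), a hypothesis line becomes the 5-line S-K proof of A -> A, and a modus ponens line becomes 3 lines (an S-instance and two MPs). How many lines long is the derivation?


Deduction-theorem conversion, block by block:
- 9 axiom/premise lines -> 3 lines each = 27
- 2 hypothesis lines -> 5 lines each (identity proof A->A) = 10
- 4 MP lines -> 3 lines each (S-instance, MP, MP) = 12
Total = 27 + 10 + 12 = 49 lines.

49


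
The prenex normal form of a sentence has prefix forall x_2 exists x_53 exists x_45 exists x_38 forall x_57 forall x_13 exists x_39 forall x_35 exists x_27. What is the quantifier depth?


Quantifier prefix has 9 quantifier symbols.
Quantifier depth = 9

9


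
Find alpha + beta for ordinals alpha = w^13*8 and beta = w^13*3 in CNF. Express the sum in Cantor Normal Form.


Ordinal addition w^13*8 + w^13*3:
Both terms have the same exponent 13.
w^e*c + w^e*d = w^e*(c+d).
Result = w^13*(8+3) = w^13*11

w^13*11


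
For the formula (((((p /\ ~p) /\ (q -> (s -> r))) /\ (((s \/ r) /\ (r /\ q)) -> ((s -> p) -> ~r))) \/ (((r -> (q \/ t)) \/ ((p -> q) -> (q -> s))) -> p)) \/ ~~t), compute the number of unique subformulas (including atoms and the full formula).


Formula: (((((p /\ ~p) /\ (q -> (s -> r))) /\ (((s \/ r) /\ (r /\ q)) -> ((s -> p) -> ~r))) \/ (((r -> (q \/ t)) \/ ((p -> q) -> (q -> s))) -> p)) \/ ~~t)
Subformulas found:
  1. r
  2. q
  3. s
  4. t
  5. p
  6. ~t
  7. ~p
  8. ~r
  9. ~~t
  10. (s \/ r)
  11. (s -> r)
  12. (q \/ t)
  13. (r /\ q)
  14. (s -> p)
  15. (p -> q)
  16. (q -> s)
  17. (p /\ ~p)
  18. (r -> (q \/ t))
  19. (q -> (s -> r))
  20. ((s -> p) -> ~r)
  21. ((p -> q) -> (q -> s))
  22. ((s \/ r) /\ (r /\ q))
  23. ((p /\ ~p) /\ (q -> (s -> r)))
  24. ((r -> (q \/ t)) \/ ((p -> q) -> (q -> s)))
  25. (((s \/ r) /\ (r /\ q)) -> ((s -> p) -> ~r))
  26. (((r -> (q \/ t)) \/ ((p -> q) -> (q -> s))) -> p)
  27. (((p /\ ~p) /\ (q -> (s -> r))) /\ (((s \/ r) /\ (r /\ q)) -> ((s -> p) -> ~r)))
  28. ((((p /\ ~p) /\ (q -> (s -> r))) /\ (((s \/ r) /\ (r /\ q)) -> ((s -> p) -> ~r))) \/ (((r -> (q \/ t)) \/ ((p -> q) -> (q -> s))) -> p))
  29. (((((p /\ ~p) /\ (q -> (s -> r))) /\ (((s \/ r) /\ (r /\ q)) -> ((s -> p) -> ~r))) \/ (((r -> (q \/ t)) \/ ((p -> q) -> (q -> s))) -> p)) \/ ~~t)
Total distinct subformulas = 29

29


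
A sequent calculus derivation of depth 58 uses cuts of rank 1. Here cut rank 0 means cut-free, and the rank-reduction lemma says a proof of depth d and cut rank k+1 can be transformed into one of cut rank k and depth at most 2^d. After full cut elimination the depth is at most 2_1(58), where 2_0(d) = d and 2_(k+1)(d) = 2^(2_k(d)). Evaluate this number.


Each rank reduction sends depth d to at most 2^d; cut rank r needs r reductions.
2_0(58) = 58
2_1(58) = 2^58 = 288230376151711744
Cut-free depth bound = 288230376151711744

288230376151711744


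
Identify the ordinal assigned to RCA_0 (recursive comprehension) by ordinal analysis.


The proof-theoretic ordinal of RCA_0 (recursive comprehension) is a standard result in ordinal analysis.
This ordinal is the supremum of order types of primitive recursive well-orderings
that the theory can prove to be well-ordered.
For RCA_0 (recursive comprehension), the proof-theoretic ordinal is omega^omega.

omega^omega


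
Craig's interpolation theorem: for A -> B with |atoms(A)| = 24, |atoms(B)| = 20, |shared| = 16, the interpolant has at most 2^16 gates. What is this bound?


Shared atoms = 16
Craig interpolant size bound = 2^16
= 65536

65536


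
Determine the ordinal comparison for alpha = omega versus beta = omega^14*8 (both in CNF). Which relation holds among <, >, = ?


Compare term by term from highest exponent:
alpha = omega
beta = omega^14*8
Term 1: alpha has omega^1*1, beta has omega^14*8
Result: alpha < beta

alpha < beta


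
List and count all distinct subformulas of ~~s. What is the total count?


Formula: ~~s
Subformulas found:
  1. s
  2. ~s
  3. ~~s
Total distinct subformulas = 3

3


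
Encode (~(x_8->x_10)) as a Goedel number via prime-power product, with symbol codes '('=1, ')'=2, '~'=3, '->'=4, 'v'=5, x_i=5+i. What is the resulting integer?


Formula: (~(x_8->x_10))
Symbol codes: [1, 3, 1, 13, 4, 15, 2, 2]
Primes: [2, 3, 5, 7, 11, 13, 17, 19]
p_1^1 = 2^1 = 2
p_2^3 = 3^3 = 27
p_3^1 = 5^1 = 5
p_4^13 = 7^13 = 96889010407
p_5^4 = 11^4 = 14641
p_6^15 = 13^15 = 51185893014090757
p_7^2 = 17^2 = 289
p_8^2 = 19^2 = 361
Product = 2045334548496226490433230270286749402970

2045334548496226490433230270286749402970


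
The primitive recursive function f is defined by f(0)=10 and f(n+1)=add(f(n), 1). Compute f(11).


f(0) = 10
f(1) = add(f(0), 1) = add(10, 1) = 11
f(2) = add(f(1), 1) = add(11, 1) = 12
f(3) = add(f(2), 1) = add(12, 1) = 13
f(4) = add(f(3), 1) = add(13, 1) = 14
f(5) = add(f(4), 1) = add(14, 1) = 15
f(6) = add(f(5), 1) = add(15, 1) = 16
f(7) = add(f(6), 1) = add(16, 1) = 17
f(8) = add(f(7), 1) = add(17, 1) = 18
f(9) = add(f(8), 1) = add(18, 1) = 19
f(10) = add(f(9), 1) = add(19, 1) = 20
f(11) = add(f(10), 1) = add(20, 1) = 21


21


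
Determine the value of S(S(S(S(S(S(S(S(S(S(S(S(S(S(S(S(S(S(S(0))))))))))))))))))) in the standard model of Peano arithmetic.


Counting successors applied to 0:
19 applications of S to 0 = 19

19


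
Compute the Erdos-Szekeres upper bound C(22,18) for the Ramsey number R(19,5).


R(19,5) <= C(19+5-2, 19-1) = C(22, 18)
C(22, 18) = 22! / (18! * 4!)
= 7315

7315


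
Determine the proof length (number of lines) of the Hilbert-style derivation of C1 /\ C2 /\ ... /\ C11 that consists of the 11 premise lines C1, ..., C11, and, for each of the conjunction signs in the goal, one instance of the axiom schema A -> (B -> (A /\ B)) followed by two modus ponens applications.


Conjoining 11 premises:
- 11 premise lines
- the goal has 10 conjunction signs; each costs 1 axiom instance + 2 MP = 3 lines: 3 * 10 = 30
Total = 11 + 30 = 41 lines.

41


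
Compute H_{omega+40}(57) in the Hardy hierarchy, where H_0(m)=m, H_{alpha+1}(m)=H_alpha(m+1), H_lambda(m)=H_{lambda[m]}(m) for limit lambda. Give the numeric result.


H_{omega+40}(57):
Unwind the 40 successor steps: H_{omega+40}(57) = H_omega(57+40) = H_omega(97).
H_omega(m) = H_m(m) = m + m = 2m.
Result = 2 * 97 = 194

194


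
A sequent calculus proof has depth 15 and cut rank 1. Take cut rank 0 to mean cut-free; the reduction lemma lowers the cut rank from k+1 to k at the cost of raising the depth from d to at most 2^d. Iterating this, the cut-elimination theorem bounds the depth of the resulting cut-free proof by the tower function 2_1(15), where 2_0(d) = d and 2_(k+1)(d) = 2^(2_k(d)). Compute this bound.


Each rank reduction sends depth d to at most 2^d; cut rank r needs r reductions.
2_0(15) = 15
2_1(15) = 2^15 = 32768
Cut-free depth bound = 32768

32768


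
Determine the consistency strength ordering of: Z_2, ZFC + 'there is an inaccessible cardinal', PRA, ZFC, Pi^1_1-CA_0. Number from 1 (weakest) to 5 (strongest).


Ordering by consistency strength:
1. PRA
2. Pi^1_1-CA_0
3. Z_2
4. ZFC
5. ZFC + 'there is an inaccessible cardinal'


Z_2=3, ZFC + 'there is an inaccessible cardinal'=5, PRA=1, ZFC=4, Pi^1_1-CA_0=2


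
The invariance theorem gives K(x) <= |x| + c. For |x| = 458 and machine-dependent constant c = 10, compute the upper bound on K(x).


K(x) <= |x| + c = 458 + 10 = 468

468


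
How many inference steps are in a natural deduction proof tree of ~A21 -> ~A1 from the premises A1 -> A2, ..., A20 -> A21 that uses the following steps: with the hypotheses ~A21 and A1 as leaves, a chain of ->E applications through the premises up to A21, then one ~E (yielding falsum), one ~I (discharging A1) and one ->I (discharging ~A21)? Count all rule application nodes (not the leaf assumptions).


From hypothesis A1, 20 ->E steps along the 20 premises yield A21.
~E with hypothesis ~A21 gives falsum (1 node); ~I discharging A1 gives ~A1 (1 node); ->I discharging ~A21 gives the goal (1 node).
Total = 20 + 3 = 23 inference nodes.

23


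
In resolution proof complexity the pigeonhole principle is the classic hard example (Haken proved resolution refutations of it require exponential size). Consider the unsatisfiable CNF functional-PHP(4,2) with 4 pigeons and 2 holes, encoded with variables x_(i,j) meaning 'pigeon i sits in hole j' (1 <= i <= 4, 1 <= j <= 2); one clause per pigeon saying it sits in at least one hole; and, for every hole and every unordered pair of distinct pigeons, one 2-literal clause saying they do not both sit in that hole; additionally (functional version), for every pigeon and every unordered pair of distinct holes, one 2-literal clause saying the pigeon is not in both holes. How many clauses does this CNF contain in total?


functional-PHP(4,2): 4 pigeons, 2 holes, 4*2 = 8 variables.
- pigeon clauses: one per pigeon -> 4 clauses
- hole clauses: 2 holes * C(4,2) = 2 * 6 -> 12 clauses
- functional clauses: 4 pigeons * C(2,2) = 4 * 1 -> 4 clauses
Total clauses = 4 + 12 + 4 = 20

20


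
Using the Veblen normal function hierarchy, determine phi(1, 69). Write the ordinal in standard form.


phi(1, 69):
phi(1, beta) = epsilon_beta (the beta-th epsilon number).
phi(1, 69) = epsilon_69

epsilon_69


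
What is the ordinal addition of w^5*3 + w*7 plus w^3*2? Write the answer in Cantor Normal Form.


Ordinal addition (w^5*3 + w*7) + w^3*2:
alpha's leading term has exponent 5 > beta's exponent 3, so it survives.
alpha's tail term has exponent 1 < beta's exponent 3, so it is absorbed by beta.
In ordinal addition, any term followed by a strictly larger-exponent term is absorbed.
Result = w^5*3 + w^3*2

w^5*3 + w^3*2


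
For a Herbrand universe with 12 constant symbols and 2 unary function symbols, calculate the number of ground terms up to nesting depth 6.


Herbrand terms by depth:
Depth 0: 12 constants
Depth 1: 24 new terms (running total: 36)
Depth 2: 48 new terms (running total: 84)
Depth 3: 96 new terms (running total: 180)
Depth 4: 192 new terms (running total: 372)
Depth 5: 384 new terms (running total: 756)
Depth 6: 768 new terms (running total: 1524)
Total distinct ground terms = 1524

1524


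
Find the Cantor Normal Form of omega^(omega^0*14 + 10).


omega^(omega^0*14 + 10):
omega^0 = 1, so the exponent is 14 + 10 = 24 (finite ordinal addition).
Result = omega^24, already a single CNF term.

omega^24


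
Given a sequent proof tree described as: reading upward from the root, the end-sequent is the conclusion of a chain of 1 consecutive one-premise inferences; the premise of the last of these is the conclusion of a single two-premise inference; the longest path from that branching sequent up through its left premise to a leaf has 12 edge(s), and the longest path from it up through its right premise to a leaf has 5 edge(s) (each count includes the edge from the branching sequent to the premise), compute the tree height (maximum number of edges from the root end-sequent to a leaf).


Longest path through the left premise: 12 edges (measured from the branching sequent)
Longest path through the right premise: 5 edges
Height of the subtree rooted at the branching sequent: max(12, 5) = 12
The branching sequent sits 1 edges above the root (the chain of one-premise inferences), so height = 12 + 1 = 13

13
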